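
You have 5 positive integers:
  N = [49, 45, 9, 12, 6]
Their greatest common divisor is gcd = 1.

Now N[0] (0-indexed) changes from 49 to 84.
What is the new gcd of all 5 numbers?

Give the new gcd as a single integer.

Answer: 3

Derivation:
Numbers: [49, 45, 9, 12, 6], gcd = 1
Change: index 0, 49 -> 84
gcd of the OTHER numbers (without index 0): gcd([45, 9, 12, 6]) = 3
New gcd = gcd(g_others, new_val) = gcd(3, 84) = 3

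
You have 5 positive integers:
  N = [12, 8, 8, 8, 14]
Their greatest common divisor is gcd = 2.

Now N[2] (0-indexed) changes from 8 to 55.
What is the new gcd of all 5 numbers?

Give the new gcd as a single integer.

Answer: 1

Derivation:
Numbers: [12, 8, 8, 8, 14], gcd = 2
Change: index 2, 8 -> 55
gcd of the OTHER numbers (without index 2): gcd([12, 8, 8, 14]) = 2
New gcd = gcd(g_others, new_val) = gcd(2, 55) = 1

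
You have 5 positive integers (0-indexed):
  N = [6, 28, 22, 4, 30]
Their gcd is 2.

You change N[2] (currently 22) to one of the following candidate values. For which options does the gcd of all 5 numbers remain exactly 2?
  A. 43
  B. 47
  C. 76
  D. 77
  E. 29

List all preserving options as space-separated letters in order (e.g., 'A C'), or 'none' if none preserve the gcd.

Answer: C

Derivation:
Old gcd = 2; gcd of others (without N[2]) = 2
New gcd for candidate v: gcd(2, v). Preserves old gcd iff gcd(2, v) = 2.
  Option A: v=43, gcd(2,43)=1 -> changes
  Option B: v=47, gcd(2,47)=1 -> changes
  Option C: v=76, gcd(2,76)=2 -> preserves
  Option D: v=77, gcd(2,77)=1 -> changes
  Option E: v=29, gcd(2,29)=1 -> changes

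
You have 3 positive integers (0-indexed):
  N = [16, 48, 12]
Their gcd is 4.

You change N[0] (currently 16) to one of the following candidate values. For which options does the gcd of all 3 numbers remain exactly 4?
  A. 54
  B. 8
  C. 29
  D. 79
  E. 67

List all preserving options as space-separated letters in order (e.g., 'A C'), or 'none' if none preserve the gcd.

Answer: B

Derivation:
Old gcd = 4; gcd of others (without N[0]) = 12
New gcd for candidate v: gcd(12, v). Preserves old gcd iff gcd(12, v) = 4.
  Option A: v=54, gcd(12,54)=6 -> changes
  Option B: v=8, gcd(12,8)=4 -> preserves
  Option C: v=29, gcd(12,29)=1 -> changes
  Option D: v=79, gcd(12,79)=1 -> changes
  Option E: v=67, gcd(12,67)=1 -> changes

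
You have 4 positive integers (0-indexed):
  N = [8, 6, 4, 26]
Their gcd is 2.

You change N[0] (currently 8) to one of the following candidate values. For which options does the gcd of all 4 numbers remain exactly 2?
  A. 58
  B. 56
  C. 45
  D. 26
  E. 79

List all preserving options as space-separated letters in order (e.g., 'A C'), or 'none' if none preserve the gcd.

Answer: A B D

Derivation:
Old gcd = 2; gcd of others (without N[0]) = 2
New gcd for candidate v: gcd(2, v). Preserves old gcd iff gcd(2, v) = 2.
  Option A: v=58, gcd(2,58)=2 -> preserves
  Option B: v=56, gcd(2,56)=2 -> preserves
  Option C: v=45, gcd(2,45)=1 -> changes
  Option D: v=26, gcd(2,26)=2 -> preserves
  Option E: v=79, gcd(2,79)=1 -> changes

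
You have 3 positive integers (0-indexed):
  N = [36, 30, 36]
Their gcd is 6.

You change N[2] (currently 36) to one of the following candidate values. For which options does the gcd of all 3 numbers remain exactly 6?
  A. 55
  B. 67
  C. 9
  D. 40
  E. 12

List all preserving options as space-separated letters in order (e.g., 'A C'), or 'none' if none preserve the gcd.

Answer: E

Derivation:
Old gcd = 6; gcd of others (without N[2]) = 6
New gcd for candidate v: gcd(6, v). Preserves old gcd iff gcd(6, v) = 6.
  Option A: v=55, gcd(6,55)=1 -> changes
  Option B: v=67, gcd(6,67)=1 -> changes
  Option C: v=9, gcd(6,9)=3 -> changes
  Option D: v=40, gcd(6,40)=2 -> changes
  Option E: v=12, gcd(6,12)=6 -> preserves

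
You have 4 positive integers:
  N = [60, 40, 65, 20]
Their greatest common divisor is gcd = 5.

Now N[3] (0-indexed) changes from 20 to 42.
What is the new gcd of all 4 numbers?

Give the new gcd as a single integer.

Answer: 1

Derivation:
Numbers: [60, 40, 65, 20], gcd = 5
Change: index 3, 20 -> 42
gcd of the OTHER numbers (without index 3): gcd([60, 40, 65]) = 5
New gcd = gcd(g_others, new_val) = gcd(5, 42) = 1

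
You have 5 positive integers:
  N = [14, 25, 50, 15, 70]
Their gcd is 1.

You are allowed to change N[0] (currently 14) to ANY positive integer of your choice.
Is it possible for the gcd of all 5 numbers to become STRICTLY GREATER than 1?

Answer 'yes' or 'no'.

Answer: yes

Derivation:
Current gcd = 1
gcd of all OTHER numbers (without N[0]=14): gcd([25, 50, 15, 70]) = 5
The new gcd after any change is gcd(5, new_value).
This can be at most 5.
Since 5 > old gcd 1, the gcd CAN increase (e.g., set N[0] = 5).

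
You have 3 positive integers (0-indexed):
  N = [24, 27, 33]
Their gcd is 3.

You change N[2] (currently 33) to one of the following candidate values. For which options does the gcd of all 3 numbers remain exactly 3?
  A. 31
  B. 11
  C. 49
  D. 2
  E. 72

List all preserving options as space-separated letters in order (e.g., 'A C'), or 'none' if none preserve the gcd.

Answer: E

Derivation:
Old gcd = 3; gcd of others (without N[2]) = 3
New gcd for candidate v: gcd(3, v). Preserves old gcd iff gcd(3, v) = 3.
  Option A: v=31, gcd(3,31)=1 -> changes
  Option B: v=11, gcd(3,11)=1 -> changes
  Option C: v=49, gcd(3,49)=1 -> changes
  Option D: v=2, gcd(3,2)=1 -> changes
  Option E: v=72, gcd(3,72)=3 -> preserves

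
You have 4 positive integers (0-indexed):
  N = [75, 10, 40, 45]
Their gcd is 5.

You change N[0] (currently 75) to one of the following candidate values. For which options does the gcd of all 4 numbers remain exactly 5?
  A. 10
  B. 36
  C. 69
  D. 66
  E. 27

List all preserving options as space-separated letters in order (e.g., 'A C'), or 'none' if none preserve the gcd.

Answer: A

Derivation:
Old gcd = 5; gcd of others (without N[0]) = 5
New gcd for candidate v: gcd(5, v). Preserves old gcd iff gcd(5, v) = 5.
  Option A: v=10, gcd(5,10)=5 -> preserves
  Option B: v=36, gcd(5,36)=1 -> changes
  Option C: v=69, gcd(5,69)=1 -> changes
  Option D: v=66, gcd(5,66)=1 -> changes
  Option E: v=27, gcd(5,27)=1 -> changes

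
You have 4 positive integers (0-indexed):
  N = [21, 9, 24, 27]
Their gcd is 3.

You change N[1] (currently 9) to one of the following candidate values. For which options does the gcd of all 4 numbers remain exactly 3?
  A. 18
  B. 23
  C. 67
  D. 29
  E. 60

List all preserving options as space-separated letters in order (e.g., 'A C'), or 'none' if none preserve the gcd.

Answer: A E

Derivation:
Old gcd = 3; gcd of others (without N[1]) = 3
New gcd for candidate v: gcd(3, v). Preserves old gcd iff gcd(3, v) = 3.
  Option A: v=18, gcd(3,18)=3 -> preserves
  Option B: v=23, gcd(3,23)=1 -> changes
  Option C: v=67, gcd(3,67)=1 -> changes
  Option D: v=29, gcd(3,29)=1 -> changes
  Option E: v=60, gcd(3,60)=3 -> preserves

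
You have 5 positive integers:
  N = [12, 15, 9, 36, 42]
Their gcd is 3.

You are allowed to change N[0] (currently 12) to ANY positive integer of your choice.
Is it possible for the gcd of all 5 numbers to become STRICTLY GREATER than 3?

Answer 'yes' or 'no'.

Answer: no

Derivation:
Current gcd = 3
gcd of all OTHER numbers (without N[0]=12): gcd([15, 9, 36, 42]) = 3
The new gcd after any change is gcd(3, new_value).
This can be at most 3.
Since 3 = old gcd 3, the gcd can only stay the same or decrease.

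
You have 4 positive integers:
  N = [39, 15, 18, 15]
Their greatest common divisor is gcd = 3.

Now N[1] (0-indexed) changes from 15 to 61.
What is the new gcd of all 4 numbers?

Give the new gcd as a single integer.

Numbers: [39, 15, 18, 15], gcd = 3
Change: index 1, 15 -> 61
gcd of the OTHER numbers (without index 1): gcd([39, 18, 15]) = 3
New gcd = gcd(g_others, new_val) = gcd(3, 61) = 1

Answer: 1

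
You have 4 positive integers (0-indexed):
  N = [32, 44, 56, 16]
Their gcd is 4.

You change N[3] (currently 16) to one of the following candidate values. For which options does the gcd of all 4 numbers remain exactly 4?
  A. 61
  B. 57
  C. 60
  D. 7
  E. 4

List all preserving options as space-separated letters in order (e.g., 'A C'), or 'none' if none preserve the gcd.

Old gcd = 4; gcd of others (without N[3]) = 4
New gcd for candidate v: gcd(4, v). Preserves old gcd iff gcd(4, v) = 4.
  Option A: v=61, gcd(4,61)=1 -> changes
  Option B: v=57, gcd(4,57)=1 -> changes
  Option C: v=60, gcd(4,60)=4 -> preserves
  Option D: v=7, gcd(4,7)=1 -> changes
  Option E: v=4, gcd(4,4)=4 -> preserves

Answer: C E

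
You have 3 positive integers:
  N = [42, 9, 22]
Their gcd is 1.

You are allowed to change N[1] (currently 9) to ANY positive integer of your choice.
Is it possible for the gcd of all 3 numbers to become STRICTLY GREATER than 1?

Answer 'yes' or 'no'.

Answer: yes

Derivation:
Current gcd = 1
gcd of all OTHER numbers (without N[1]=9): gcd([42, 22]) = 2
The new gcd after any change is gcd(2, new_value).
This can be at most 2.
Since 2 > old gcd 1, the gcd CAN increase (e.g., set N[1] = 2).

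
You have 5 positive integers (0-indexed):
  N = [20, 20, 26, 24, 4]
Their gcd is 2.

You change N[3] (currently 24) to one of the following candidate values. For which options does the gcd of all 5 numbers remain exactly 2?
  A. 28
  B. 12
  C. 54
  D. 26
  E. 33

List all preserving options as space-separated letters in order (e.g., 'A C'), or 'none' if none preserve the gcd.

Old gcd = 2; gcd of others (without N[3]) = 2
New gcd for candidate v: gcd(2, v). Preserves old gcd iff gcd(2, v) = 2.
  Option A: v=28, gcd(2,28)=2 -> preserves
  Option B: v=12, gcd(2,12)=2 -> preserves
  Option C: v=54, gcd(2,54)=2 -> preserves
  Option D: v=26, gcd(2,26)=2 -> preserves
  Option E: v=33, gcd(2,33)=1 -> changes

Answer: A B C D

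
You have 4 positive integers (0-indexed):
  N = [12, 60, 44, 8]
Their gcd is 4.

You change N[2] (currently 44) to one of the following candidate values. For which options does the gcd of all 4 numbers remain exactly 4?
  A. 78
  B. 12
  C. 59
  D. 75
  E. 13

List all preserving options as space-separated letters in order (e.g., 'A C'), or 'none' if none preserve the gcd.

Old gcd = 4; gcd of others (without N[2]) = 4
New gcd for candidate v: gcd(4, v). Preserves old gcd iff gcd(4, v) = 4.
  Option A: v=78, gcd(4,78)=2 -> changes
  Option B: v=12, gcd(4,12)=4 -> preserves
  Option C: v=59, gcd(4,59)=1 -> changes
  Option D: v=75, gcd(4,75)=1 -> changes
  Option E: v=13, gcd(4,13)=1 -> changes

Answer: B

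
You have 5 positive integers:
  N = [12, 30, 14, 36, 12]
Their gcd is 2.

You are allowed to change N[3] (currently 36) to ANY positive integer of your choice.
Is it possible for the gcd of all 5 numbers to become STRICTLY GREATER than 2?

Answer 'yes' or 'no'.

Current gcd = 2
gcd of all OTHER numbers (without N[3]=36): gcd([12, 30, 14, 12]) = 2
The new gcd after any change is gcd(2, new_value).
This can be at most 2.
Since 2 = old gcd 2, the gcd can only stay the same or decrease.

Answer: no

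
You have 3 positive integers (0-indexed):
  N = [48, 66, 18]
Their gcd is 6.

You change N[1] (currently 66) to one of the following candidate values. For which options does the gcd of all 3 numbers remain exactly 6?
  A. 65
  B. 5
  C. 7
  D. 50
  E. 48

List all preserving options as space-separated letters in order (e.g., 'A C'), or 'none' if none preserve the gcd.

Answer: E

Derivation:
Old gcd = 6; gcd of others (without N[1]) = 6
New gcd for candidate v: gcd(6, v). Preserves old gcd iff gcd(6, v) = 6.
  Option A: v=65, gcd(6,65)=1 -> changes
  Option B: v=5, gcd(6,5)=1 -> changes
  Option C: v=7, gcd(6,7)=1 -> changes
  Option D: v=50, gcd(6,50)=2 -> changes
  Option E: v=48, gcd(6,48)=6 -> preserves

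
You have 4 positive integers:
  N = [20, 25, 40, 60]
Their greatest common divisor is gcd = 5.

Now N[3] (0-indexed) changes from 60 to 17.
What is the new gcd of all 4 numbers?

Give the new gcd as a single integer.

Answer: 1

Derivation:
Numbers: [20, 25, 40, 60], gcd = 5
Change: index 3, 60 -> 17
gcd of the OTHER numbers (without index 3): gcd([20, 25, 40]) = 5
New gcd = gcd(g_others, new_val) = gcd(5, 17) = 1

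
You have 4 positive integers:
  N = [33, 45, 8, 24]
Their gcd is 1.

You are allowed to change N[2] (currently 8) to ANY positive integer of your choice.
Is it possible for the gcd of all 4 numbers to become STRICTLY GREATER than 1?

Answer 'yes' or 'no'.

Answer: yes

Derivation:
Current gcd = 1
gcd of all OTHER numbers (without N[2]=8): gcd([33, 45, 24]) = 3
The new gcd after any change is gcd(3, new_value).
This can be at most 3.
Since 3 > old gcd 1, the gcd CAN increase (e.g., set N[2] = 3).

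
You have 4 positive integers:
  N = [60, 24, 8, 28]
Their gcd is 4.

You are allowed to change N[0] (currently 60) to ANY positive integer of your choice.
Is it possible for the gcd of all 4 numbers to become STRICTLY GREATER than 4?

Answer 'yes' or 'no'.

Answer: no

Derivation:
Current gcd = 4
gcd of all OTHER numbers (without N[0]=60): gcd([24, 8, 28]) = 4
The new gcd after any change is gcd(4, new_value).
This can be at most 4.
Since 4 = old gcd 4, the gcd can only stay the same or decrease.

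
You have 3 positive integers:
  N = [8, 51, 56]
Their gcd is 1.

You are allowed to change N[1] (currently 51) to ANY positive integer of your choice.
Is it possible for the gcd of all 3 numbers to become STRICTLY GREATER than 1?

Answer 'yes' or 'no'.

Current gcd = 1
gcd of all OTHER numbers (without N[1]=51): gcd([8, 56]) = 8
The new gcd after any change is gcd(8, new_value).
This can be at most 8.
Since 8 > old gcd 1, the gcd CAN increase (e.g., set N[1] = 8).

Answer: yes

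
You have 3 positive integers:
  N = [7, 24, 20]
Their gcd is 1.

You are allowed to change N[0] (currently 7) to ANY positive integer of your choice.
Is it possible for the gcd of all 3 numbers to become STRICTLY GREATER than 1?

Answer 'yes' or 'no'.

Current gcd = 1
gcd of all OTHER numbers (without N[0]=7): gcd([24, 20]) = 4
The new gcd after any change is gcd(4, new_value).
This can be at most 4.
Since 4 > old gcd 1, the gcd CAN increase (e.g., set N[0] = 4).

Answer: yes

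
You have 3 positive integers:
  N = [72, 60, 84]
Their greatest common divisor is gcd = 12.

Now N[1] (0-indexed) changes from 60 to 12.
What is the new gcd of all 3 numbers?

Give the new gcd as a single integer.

Answer: 12

Derivation:
Numbers: [72, 60, 84], gcd = 12
Change: index 1, 60 -> 12
gcd of the OTHER numbers (without index 1): gcd([72, 84]) = 12
New gcd = gcd(g_others, new_val) = gcd(12, 12) = 12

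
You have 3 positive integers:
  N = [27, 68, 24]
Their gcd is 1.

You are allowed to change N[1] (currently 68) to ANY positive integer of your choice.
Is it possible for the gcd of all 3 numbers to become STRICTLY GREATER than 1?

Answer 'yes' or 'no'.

Current gcd = 1
gcd of all OTHER numbers (without N[1]=68): gcd([27, 24]) = 3
The new gcd after any change is gcd(3, new_value).
This can be at most 3.
Since 3 > old gcd 1, the gcd CAN increase (e.g., set N[1] = 3).

Answer: yes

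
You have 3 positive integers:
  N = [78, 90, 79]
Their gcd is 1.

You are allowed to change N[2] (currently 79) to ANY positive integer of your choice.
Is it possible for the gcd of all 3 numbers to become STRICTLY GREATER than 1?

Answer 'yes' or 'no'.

Current gcd = 1
gcd of all OTHER numbers (without N[2]=79): gcd([78, 90]) = 6
The new gcd after any change is gcd(6, new_value).
This can be at most 6.
Since 6 > old gcd 1, the gcd CAN increase (e.g., set N[2] = 6).

Answer: yes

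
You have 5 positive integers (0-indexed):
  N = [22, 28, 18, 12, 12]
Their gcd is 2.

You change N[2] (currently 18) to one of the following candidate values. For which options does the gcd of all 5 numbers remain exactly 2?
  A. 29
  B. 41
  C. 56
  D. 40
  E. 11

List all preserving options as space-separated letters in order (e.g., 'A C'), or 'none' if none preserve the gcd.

Answer: C D

Derivation:
Old gcd = 2; gcd of others (without N[2]) = 2
New gcd for candidate v: gcd(2, v). Preserves old gcd iff gcd(2, v) = 2.
  Option A: v=29, gcd(2,29)=1 -> changes
  Option B: v=41, gcd(2,41)=1 -> changes
  Option C: v=56, gcd(2,56)=2 -> preserves
  Option D: v=40, gcd(2,40)=2 -> preserves
  Option E: v=11, gcd(2,11)=1 -> changes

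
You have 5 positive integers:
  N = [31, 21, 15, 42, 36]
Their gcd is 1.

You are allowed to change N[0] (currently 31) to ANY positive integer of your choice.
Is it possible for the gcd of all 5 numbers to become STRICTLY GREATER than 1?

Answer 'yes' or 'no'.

Answer: yes

Derivation:
Current gcd = 1
gcd of all OTHER numbers (without N[0]=31): gcd([21, 15, 42, 36]) = 3
The new gcd after any change is gcd(3, new_value).
This can be at most 3.
Since 3 > old gcd 1, the gcd CAN increase (e.g., set N[0] = 3).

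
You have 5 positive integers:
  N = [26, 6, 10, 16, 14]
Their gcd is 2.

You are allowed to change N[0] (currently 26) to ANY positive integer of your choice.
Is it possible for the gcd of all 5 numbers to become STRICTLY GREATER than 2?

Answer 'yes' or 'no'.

Answer: no

Derivation:
Current gcd = 2
gcd of all OTHER numbers (without N[0]=26): gcd([6, 10, 16, 14]) = 2
The new gcd after any change is gcd(2, new_value).
This can be at most 2.
Since 2 = old gcd 2, the gcd can only stay the same or decrease.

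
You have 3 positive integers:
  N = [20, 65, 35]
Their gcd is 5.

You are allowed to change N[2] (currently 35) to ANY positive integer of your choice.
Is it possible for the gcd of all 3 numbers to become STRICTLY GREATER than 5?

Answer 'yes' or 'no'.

Answer: no

Derivation:
Current gcd = 5
gcd of all OTHER numbers (without N[2]=35): gcd([20, 65]) = 5
The new gcd after any change is gcd(5, new_value).
This can be at most 5.
Since 5 = old gcd 5, the gcd can only stay the same or decrease.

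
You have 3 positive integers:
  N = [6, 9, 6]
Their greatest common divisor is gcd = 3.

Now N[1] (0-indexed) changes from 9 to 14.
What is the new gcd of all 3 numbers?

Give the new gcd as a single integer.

Numbers: [6, 9, 6], gcd = 3
Change: index 1, 9 -> 14
gcd of the OTHER numbers (without index 1): gcd([6, 6]) = 6
New gcd = gcd(g_others, new_val) = gcd(6, 14) = 2

Answer: 2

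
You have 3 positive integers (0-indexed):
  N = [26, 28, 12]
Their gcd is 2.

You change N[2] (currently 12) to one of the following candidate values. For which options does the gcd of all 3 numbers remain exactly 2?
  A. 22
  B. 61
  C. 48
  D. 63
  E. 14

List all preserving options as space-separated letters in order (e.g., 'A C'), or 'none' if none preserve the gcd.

Old gcd = 2; gcd of others (without N[2]) = 2
New gcd for candidate v: gcd(2, v). Preserves old gcd iff gcd(2, v) = 2.
  Option A: v=22, gcd(2,22)=2 -> preserves
  Option B: v=61, gcd(2,61)=1 -> changes
  Option C: v=48, gcd(2,48)=2 -> preserves
  Option D: v=63, gcd(2,63)=1 -> changes
  Option E: v=14, gcd(2,14)=2 -> preserves

Answer: A C E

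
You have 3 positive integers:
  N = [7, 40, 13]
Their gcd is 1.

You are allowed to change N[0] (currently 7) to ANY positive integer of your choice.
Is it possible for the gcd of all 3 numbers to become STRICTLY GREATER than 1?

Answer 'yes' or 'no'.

Answer: no

Derivation:
Current gcd = 1
gcd of all OTHER numbers (without N[0]=7): gcd([40, 13]) = 1
The new gcd after any change is gcd(1, new_value).
This can be at most 1.
Since 1 = old gcd 1, the gcd can only stay the same or decrease.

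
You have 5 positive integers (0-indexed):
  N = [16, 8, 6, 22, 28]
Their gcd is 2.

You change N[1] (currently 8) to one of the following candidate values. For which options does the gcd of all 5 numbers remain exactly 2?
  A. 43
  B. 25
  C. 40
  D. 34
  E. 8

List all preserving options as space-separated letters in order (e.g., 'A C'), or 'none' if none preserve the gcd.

Answer: C D E

Derivation:
Old gcd = 2; gcd of others (without N[1]) = 2
New gcd for candidate v: gcd(2, v). Preserves old gcd iff gcd(2, v) = 2.
  Option A: v=43, gcd(2,43)=1 -> changes
  Option B: v=25, gcd(2,25)=1 -> changes
  Option C: v=40, gcd(2,40)=2 -> preserves
  Option D: v=34, gcd(2,34)=2 -> preserves
  Option E: v=8, gcd(2,8)=2 -> preserves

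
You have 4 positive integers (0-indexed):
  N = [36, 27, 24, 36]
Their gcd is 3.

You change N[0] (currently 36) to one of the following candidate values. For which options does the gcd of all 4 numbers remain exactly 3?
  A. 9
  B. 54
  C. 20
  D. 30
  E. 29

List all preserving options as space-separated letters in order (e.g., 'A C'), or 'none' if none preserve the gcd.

Old gcd = 3; gcd of others (without N[0]) = 3
New gcd for candidate v: gcd(3, v). Preserves old gcd iff gcd(3, v) = 3.
  Option A: v=9, gcd(3,9)=3 -> preserves
  Option B: v=54, gcd(3,54)=3 -> preserves
  Option C: v=20, gcd(3,20)=1 -> changes
  Option D: v=30, gcd(3,30)=3 -> preserves
  Option E: v=29, gcd(3,29)=1 -> changes

Answer: A B D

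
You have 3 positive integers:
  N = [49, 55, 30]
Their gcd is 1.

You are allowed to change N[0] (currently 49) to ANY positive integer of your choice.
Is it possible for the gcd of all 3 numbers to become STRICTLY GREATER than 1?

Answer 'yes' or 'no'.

Answer: yes

Derivation:
Current gcd = 1
gcd of all OTHER numbers (without N[0]=49): gcd([55, 30]) = 5
The new gcd after any change is gcd(5, new_value).
This can be at most 5.
Since 5 > old gcd 1, the gcd CAN increase (e.g., set N[0] = 5).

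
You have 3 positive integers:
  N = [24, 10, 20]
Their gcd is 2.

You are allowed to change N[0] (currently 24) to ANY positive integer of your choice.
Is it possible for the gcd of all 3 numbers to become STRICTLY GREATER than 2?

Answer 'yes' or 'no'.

Current gcd = 2
gcd of all OTHER numbers (without N[0]=24): gcd([10, 20]) = 10
The new gcd after any change is gcd(10, new_value).
This can be at most 10.
Since 10 > old gcd 2, the gcd CAN increase (e.g., set N[0] = 10).

Answer: yes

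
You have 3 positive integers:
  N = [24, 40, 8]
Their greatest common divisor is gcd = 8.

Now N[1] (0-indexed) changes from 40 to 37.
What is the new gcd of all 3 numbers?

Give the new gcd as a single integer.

Answer: 1

Derivation:
Numbers: [24, 40, 8], gcd = 8
Change: index 1, 40 -> 37
gcd of the OTHER numbers (without index 1): gcd([24, 8]) = 8
New gcd = gcd(g_others, new_val) = gcd(8, 37) = 1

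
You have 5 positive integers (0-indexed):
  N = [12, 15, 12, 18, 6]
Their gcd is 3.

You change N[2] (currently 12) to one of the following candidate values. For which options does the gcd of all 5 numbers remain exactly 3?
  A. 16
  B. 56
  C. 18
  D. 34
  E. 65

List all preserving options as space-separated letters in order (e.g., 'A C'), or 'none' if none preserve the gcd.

Old gcd = 3; gcd of others (without N[2]) = 3
New gcd for candidate v: gcd(3, v). Preserves old gcd iff gcd(3, v) = 3.
  Option A: v=16, gcd(3,16)=1 -> changes
  Option B: v=56, gcd(3,56)=1 -> changes
  Option C: v=18, gcd(3,18)=3 -> preserves
  Option D: v=34, gcd(3,34)=1 -> changes
  Option E: v=65, gcd(3,65)=1 -> changes

Answer: C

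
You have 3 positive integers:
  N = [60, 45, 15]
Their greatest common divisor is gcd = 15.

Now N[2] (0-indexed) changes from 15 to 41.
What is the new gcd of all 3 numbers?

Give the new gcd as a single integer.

Numbers: [60, 45, 15], gcd = 15
Change: index 2, 15 -> 41
gcd of the OTHER numbers (without index 2): gcd([60, 45]) = 15
New gcd = gcd(g_others, new_val) = gcd(15, 41) = 1

Answer: 1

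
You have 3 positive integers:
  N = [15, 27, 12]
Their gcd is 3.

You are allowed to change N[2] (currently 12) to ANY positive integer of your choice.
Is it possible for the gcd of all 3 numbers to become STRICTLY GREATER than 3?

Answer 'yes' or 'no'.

Answer: no

Derivation:
Current gcd = 3
gcd of all OTHER numbers (without N[2]=12): gcd([15, 27]) = 3
The new gcd after any change is gcd(3, new_value).
This can be at most 3.
Since 3 = old gcd 3, the gcd can only stay the same or decrease.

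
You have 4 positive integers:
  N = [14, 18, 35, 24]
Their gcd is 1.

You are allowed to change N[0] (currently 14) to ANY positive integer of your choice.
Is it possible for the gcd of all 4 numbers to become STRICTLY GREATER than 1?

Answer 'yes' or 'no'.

Current gcd = 1
gcd of all OTHER numbers (without N[0]=14): gcd([18, 35, 24]) = 1
The new gcd after any change is gcd(1, new_value).
This can be at most 1.
Since 1 = old gcd 1, the gcd can only stay the same or decrease.

Answer: no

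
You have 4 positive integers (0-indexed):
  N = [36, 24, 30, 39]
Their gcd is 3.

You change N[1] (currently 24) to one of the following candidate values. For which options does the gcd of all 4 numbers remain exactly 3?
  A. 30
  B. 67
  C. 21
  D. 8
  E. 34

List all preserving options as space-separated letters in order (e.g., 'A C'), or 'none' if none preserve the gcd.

Old gcd = 3; gcd of others (without N[1]) = 3
New gcd for candidate v: gcd(3, v). Preserves old gcd iff gcd(3, v) = 3.
  Option A: v=30, gcd(3,30)=3 -> preserves
  Option B: v=67, gcd(3,67)=1 -> changes
  Option C: v=21, gcd(3,21)=3 -> preserves
  Option D: v=8, gcd(3,8)=1 -> changes
  Option E: v=34, gcd(3,34)=1 -> changes

Answer: A C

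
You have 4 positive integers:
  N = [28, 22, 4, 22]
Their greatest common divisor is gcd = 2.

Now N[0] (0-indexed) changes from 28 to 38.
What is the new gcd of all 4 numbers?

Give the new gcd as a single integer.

Numbers: [28, 22, 4, 22], gcd = 2
Change: index 0, 28 -> 38
gcd of the OTHER numbers (without index 0): gcd([22, 4, 22]) = 2
New gcd = gcd(g_others, new_val) = gcd(2, 38) = 2

Answer: 2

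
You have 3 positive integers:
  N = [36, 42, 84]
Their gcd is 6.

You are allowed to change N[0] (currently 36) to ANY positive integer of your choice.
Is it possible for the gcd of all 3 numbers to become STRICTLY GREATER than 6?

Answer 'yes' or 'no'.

Current gcd = 6
gcd of all OTHER numbers (without N[0]=36): gcd([42, 84]) = 42
The new gcd after any change is gcd(42, new_value).
This can be at most 42.
Since 42 > old gcd 6, the gcd CAN increase (e.g., set N[0] = 42).

Answer: yes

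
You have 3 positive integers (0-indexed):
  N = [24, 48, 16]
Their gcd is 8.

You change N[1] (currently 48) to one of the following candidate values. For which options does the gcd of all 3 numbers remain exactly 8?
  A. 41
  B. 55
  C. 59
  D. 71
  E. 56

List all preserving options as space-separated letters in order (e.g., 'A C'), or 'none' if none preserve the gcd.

Answer: E

Derivation:
Old gcd = 8; gcd of others (without N[1]) = 8
New gcd for candidate v: gcd(8, v). Preserves old gcd iff gcd(8, v) = 8.
  Option A: v=41, gcd(8,41)=1 -> changes
  Option B: v=55, gcd(8,55)=1 -> changes
  Option C: v=59, gcd(8,59)=1 -> changes
  Option D: v=71, gcd(8,71)=1 -> changes
  Option E: v=56, gcd(8,56)=8 -> preserves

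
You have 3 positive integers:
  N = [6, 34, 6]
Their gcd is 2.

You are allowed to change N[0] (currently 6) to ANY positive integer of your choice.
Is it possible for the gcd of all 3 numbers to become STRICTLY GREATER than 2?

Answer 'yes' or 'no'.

Current gcd = 2
gcd of all OTHER numbers (without N[0]=6): gcd([34, 6]) = 2
The new gcd after any change is gcd(2, new_value).
This can be at most 2.
Since 2 = old gcd 2, the gcd can only stay the same or decrease.

Answer: no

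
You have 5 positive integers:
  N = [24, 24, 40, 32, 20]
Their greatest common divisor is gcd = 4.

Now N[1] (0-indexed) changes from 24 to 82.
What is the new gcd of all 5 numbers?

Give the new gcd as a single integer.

Answer: 2

Derivation:
Numbers: [24, 24, 40, 32, 20], gcd = 4
Change: index 1, 24 -> 82
gcd of the OTHER numbers (without index 1): gcd([24, 40, 32, 20]) = 4
New gcd = gcd(g_others, new_val) = gcd(4, 82) = 2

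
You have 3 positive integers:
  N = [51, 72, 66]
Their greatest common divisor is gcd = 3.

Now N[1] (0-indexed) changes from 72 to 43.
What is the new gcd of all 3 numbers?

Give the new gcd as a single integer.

Numbers: [51, 72, 66], gcd = 3
Change: index 1, 72 -> 43
gcd of the OTHER numbers (without index 1): gcd([51, 66]) = 3
New gcd = gcd(g_others, new_val) = gcd(3, 43) = 1

Answer: 1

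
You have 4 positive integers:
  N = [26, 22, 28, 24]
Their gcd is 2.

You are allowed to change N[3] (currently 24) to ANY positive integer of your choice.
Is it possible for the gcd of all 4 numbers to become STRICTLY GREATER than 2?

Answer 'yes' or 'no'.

Answer: no

Derivation:
Current gcd = 2
gcd of all OTHER numbers (without N[3]=24): gcd([26, 22, 28]) = 2
The new gcd after any change is gcd(2, new_value).
This can be at most 2.
Since 2 = old gcd 2, the gcd can only stay the same or decrease.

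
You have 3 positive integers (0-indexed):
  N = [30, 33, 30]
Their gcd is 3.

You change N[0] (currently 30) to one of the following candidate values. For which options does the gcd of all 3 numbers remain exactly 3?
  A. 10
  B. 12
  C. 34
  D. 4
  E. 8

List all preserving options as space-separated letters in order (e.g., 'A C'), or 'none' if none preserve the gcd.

Old gcd = 3; gcd of others (without N[0]) = 3
New gcd for candidate v: gcd(3, v). Preserves old gcd iff gcd(3, v) = 3.
  Option A: v=10, gcd(3,10)=1 -> changes
  Option B: v=12, gcd(3,12)=3 -> preserves
  Option C: v=34, gcd(3,34)=1 -> changes
  Option D: v=4, gcd(3,4)=1 -> changes
  Option E: v=8, gcd(3,8)=1 -> changes

Answer: B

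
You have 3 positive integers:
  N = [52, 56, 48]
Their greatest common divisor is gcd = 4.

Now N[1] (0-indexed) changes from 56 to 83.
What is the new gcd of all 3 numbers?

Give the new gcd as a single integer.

Numbers: [52, 56, 48], gcd = 4
Change: index 1, 56 -> 83
gcd of the OTHER numbers (without index 1): gcd([52, 48]) = 4
New gcd = gcd(g_others, new_val) = gcd(4, 83) = 1

Answer: 1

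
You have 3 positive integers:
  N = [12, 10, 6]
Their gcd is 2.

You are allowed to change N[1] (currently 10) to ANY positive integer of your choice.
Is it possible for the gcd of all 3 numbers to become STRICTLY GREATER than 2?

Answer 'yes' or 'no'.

Answer: yes

Derivation:
Current gcd = 2
gcd of all OTHER numbers (without N[1]=10): gcd([12, 6]) = 6
The new gcd after any change is gcd(6, new_value).
This can be at most 6.
Since 6 > old gcd 2, the gcd CAN increase (e.g., set N[1] = 6).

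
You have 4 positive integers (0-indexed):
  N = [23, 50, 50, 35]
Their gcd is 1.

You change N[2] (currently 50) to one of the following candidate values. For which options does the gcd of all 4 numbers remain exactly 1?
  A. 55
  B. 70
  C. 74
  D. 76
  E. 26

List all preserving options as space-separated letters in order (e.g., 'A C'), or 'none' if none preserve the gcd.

Old gcd = 1; gcd of others (without N[2]) = 1
New gcd for candidate v: gcd(1, v). Preserves old gcd iff gcd(1, v) = 1.
  Option A: v=55, gcd(1,55)=1 -> preserves
  Option B: v=70, gcd(1,70)=1 -> preserves
  Option C: v=74, gcd(1,74)=1 -> preserves
  Option D: v=76, gcd(1,76)=1 -> preserves
  Option E: v=26, gcd(1,26)=1 -> preserves

Answer: A B C D E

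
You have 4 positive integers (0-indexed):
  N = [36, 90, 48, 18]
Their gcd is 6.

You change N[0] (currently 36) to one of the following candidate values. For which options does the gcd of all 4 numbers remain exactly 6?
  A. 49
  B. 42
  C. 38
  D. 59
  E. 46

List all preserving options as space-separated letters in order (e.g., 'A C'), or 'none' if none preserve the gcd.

Answer: B

Derivation:
Old gcd = 6; gcd of others (without N[0]) = 6
New gcd for candidate v: gcd(6, v). Preserves old gcd iff gcd(6, v) = 6.
  Option A: v=49, gcd(6,49)=1 -> changes
  Option B: v=42, gcd(6,42)=6 -> preserves
  Option C: v=38, gcd(6,38)=2 -> changes
  Option D: v=59, gcd(6,59)=1 -> changes
  Option E: v=46, gcd(6,46)=2 -> changes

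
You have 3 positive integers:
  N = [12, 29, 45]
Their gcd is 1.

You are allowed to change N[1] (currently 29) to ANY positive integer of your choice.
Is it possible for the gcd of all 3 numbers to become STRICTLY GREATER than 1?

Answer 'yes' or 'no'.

Answer: yes

Derivation:
Current gcd = 1
gcd of all OTHER numbers (without N[1]=29): gcd([12, 45]) = 3
The new gcd after any change is gcd(3, new_value).
This can be at most 3.
Since 3 > old gcd 1, the gcd CAN increase (e.g., set N[1] = 3).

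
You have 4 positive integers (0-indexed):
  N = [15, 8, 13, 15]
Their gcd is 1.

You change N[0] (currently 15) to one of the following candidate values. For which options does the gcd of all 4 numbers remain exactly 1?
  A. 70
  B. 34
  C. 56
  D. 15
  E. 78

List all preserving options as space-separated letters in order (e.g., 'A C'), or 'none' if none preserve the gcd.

Answer: A B C D E

Derivation:
Old gcd = 1; gcd of others (without N[0]) = 1
New gcd for candidate v: gcd(1, v). Preserves old gcd iff gcd(1, v) = 1.
  Option A: v=70, gcd(1,70)=1 -> preserves
  Option B: v=34, gcd(1,34)=1 -> preserves
  Option C: v=56, gcd(1,56)=1 -> preserves
  Option D: v=15, gcd(1,15)=1 -> preserves
  Option E: v=78, gcd(1,78)=1 -> preserves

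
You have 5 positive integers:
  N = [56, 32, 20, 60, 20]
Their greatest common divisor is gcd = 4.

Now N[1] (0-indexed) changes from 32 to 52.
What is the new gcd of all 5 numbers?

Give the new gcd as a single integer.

Answer: 4

Derivation:
Numbers: [56, 32, 20, 60, 20], gcd = 4
Change: index 1, 32 -> 52
gcd of the OTHER numbers (without index 1): gcd([56, 20, 60, 20]) = 4
New gcd = gcd(g_others, new_val) = gcd(4, 52) = 4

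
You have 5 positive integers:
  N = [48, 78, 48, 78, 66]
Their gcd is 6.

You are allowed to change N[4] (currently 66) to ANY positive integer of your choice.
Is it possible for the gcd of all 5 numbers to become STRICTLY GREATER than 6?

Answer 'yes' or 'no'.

Answer: no

Derivation:
Current gcd = 6
gcd of all OTHER numbers (without N[4]=66): gcd([48, 78, 48, 78]) = 6
The new gcd after any change is gcd(6, new_value).
This can be at most 6.
Since 6 = old gcd 6, the gcd can only stay the same or decrease.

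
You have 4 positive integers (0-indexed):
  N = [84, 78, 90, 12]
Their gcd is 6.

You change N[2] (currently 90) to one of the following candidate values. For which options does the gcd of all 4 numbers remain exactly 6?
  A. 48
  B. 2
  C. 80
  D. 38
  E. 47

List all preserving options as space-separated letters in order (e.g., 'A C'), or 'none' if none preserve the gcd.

Answer: A

Derivation:
Old gcd = 6; gcd of others (without N[2]) = 6
New gcd for candidate v: gcd(6, v). Preserves old gcd iff gcd(6, v) = 6.
  Option A: v=48, gcd(6,48)=6 -> preserves
  Option B: v=2, gcd(6,2)=2 -> changes
  Option C: v=80, gcd(6,80)=2 -> changes
  Option D: v=38, gcd(6,38)=2 -> changes
  Option E: v=47, gcd(6,47)=1 -> changes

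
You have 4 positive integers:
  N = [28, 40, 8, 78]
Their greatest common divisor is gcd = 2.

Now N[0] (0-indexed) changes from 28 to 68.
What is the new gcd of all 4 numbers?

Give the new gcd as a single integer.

Numbers: [28, 40, 8, 78], gcd = 2
Change: index 0, 28 -> 68
gcd of the OTHER numbers (without index 0): gcd([40, 8, 78]) = 2
New gcd = gcd(g_others, new_val) = gcd(2, 68) = 2

Answer: 2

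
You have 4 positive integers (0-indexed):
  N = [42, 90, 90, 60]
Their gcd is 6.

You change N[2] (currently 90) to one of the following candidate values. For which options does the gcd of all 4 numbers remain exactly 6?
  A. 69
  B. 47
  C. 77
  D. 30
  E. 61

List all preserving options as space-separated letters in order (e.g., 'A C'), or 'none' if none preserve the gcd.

Answer: D

Derivation:
Old gcd = 6; gcd of others (without N[2]) = 6
New gcd for candidate v: gcd(6, v). Preserves old gcd iff gcd(6, v) = 6.
  Option A: v=69, gcd(6,69)=3 -> changes
  Option B: v=47, gcd(6,47)=1 -> changes
  Option C: v=77, gcd(6,77)=1 -> changes
  Option D: v=30, gcd(6,30)=6 -> preserves
  Option E: v=61, gcd(6,61)=1 -> changes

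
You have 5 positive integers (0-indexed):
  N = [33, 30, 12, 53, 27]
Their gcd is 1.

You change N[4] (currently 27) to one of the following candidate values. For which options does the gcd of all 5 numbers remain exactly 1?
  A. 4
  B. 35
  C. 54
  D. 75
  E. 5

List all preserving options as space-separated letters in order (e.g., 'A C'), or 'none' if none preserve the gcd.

Answer: A B C D E

Derivation:
Old gcd = 1; gcd of others (without N[4]) = 1
New gcd for candidate v: gcd(1, v). Preserves old gcd iff gcd(1, v) = 1.
  Option A: v=4, gcd(1,4)=1 -> preserves
  Option B: v=35, gcd(1,35)=1 -> preserves
  Option C: v=54, gcd(1,54)=1 -> preserves
  Option D: v=75, gcd(1,75)=1 -> preserves
  Option E: v=5, gcd(1,5)=1 -> preserves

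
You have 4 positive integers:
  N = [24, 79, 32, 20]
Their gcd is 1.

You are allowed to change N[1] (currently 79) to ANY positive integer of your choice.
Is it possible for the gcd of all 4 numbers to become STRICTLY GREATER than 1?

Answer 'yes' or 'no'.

Answer: yes

Derivation:
Current gcd = 1
gcd of all OTHER numbers (without N[1]=79): gcd([24, 32, 20]) = 4
The new gcd after any change is gcd(4, new_value).
This can be at most 4.
Since 4 > old gcd 1, the gcd CAN increase (e.g., set N[1] = 4).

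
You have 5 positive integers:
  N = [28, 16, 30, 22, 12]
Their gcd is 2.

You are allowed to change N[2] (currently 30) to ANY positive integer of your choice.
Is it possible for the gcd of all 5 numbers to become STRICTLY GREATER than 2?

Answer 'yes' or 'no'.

Current gcd = 2
gcd of all OTHER numbers (without N[2]=30): gcd([28, 16, 22, 12]) = 2
The new gcd after any change is gcd(2, new_value).
This can be at most 2.
Since 2 = old gcd 2, the gcd can only stay the same or decrease.

Answer: no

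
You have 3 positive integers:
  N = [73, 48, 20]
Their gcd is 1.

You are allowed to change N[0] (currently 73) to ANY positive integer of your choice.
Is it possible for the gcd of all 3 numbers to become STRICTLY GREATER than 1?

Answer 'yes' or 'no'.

Current gcd = 1
gcd of all OTHER numbers (without N[0]=73): gcd([48, 20]) = 4
The new gcd after any change is gcd(4, new_value).
This can be at most 4.
Since 4 > old gcd 1, the gcd CAN increase (e.g., set N[0] = 4).

Answer: yes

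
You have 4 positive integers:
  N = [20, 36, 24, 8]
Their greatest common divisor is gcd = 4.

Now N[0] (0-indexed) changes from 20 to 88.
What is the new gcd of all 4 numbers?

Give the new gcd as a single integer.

Numbers: [20, 36, 24, 8], gcd = 4
Change: index 0, 20 -> 88
gcd of the OTHER numbers (without index 0): gcd([36, 24, 8]) = 4
New gcd = gcd(g_others, new_val) = gcd(4, 88) = 4

Answer: 4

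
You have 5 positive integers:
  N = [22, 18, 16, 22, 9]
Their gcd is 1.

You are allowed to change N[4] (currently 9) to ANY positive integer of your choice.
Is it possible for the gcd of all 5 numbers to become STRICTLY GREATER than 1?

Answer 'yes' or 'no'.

Current gcd = 1
gcd of all OTHER numbers (without N[4]=9): gcd([22, 18, 16, 22]) = 2
The new gcd after any change is gcd(2, new_value).
This can be at most 2.
Since 2 > old gcd 1, the gcd CAN increase (e.g., set N[4] = 2).

Answer: yes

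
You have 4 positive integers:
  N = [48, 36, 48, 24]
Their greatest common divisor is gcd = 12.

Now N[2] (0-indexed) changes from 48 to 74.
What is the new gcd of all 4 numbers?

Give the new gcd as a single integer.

Numbers: [48, 36, 48, 24], gcd = 12
Change: index 2, 48 -> 74
gcd of the OTHER numbers (without index 2): gcd([48, 36, 24]) = 12
New gcd = gcd(g_others, new_val) = gcd(12, 74) = 2

Answer: 2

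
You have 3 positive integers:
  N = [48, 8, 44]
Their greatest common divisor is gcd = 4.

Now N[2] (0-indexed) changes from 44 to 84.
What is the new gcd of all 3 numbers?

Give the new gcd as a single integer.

Numbers: [48, 8, 44], gcd = 4
Change: index 2, 44 -> 84
gcd of the OTHER numbers (without index 2): gcd([48, 8]) = 8
New gcd = gcd(g_others, new_val) = gcd(8, 84) = 4

Answer: 4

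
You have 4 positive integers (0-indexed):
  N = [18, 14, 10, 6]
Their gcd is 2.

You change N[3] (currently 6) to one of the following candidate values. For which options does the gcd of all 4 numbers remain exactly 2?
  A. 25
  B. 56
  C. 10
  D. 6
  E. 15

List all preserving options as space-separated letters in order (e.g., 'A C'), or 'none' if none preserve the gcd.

Old gcd = 2; gcd of others (without N[3]) = 2
New gcd for candidate v: gcd(2, v). Preserves old gcd iff gcd(2, v) = 2.
  Option A: v=25, gcd(2,25)=1 -> changes
  Option B: v=56, gcd(2,56)=2 -> preserves
  Option C: v=10, gcd(2,10)=2 -> preserves
  Option D: v=6, gcd(2,6)=2 -> preserves
  Option E: v=15, gcd(2,15)=1 -> changes

Answer: B C D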